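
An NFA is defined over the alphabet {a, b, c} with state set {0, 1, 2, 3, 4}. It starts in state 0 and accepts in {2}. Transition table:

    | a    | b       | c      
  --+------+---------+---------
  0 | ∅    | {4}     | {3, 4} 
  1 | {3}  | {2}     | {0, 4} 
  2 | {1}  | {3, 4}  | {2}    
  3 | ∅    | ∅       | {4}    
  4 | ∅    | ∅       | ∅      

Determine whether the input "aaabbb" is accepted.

No

Start in {0}.
Read 'a': 0→∅; now ∅.
The set is empty and remains empty for the remaining 5 symbols.
The final set ∅ contains no accepting state.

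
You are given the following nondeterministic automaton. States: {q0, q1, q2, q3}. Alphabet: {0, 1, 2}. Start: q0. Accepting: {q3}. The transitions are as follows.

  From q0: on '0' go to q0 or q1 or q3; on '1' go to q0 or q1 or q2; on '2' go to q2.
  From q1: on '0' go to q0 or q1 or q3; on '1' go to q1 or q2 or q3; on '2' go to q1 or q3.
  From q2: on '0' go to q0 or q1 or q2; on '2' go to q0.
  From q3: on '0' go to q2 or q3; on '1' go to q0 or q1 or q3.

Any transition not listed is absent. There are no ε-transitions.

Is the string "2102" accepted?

No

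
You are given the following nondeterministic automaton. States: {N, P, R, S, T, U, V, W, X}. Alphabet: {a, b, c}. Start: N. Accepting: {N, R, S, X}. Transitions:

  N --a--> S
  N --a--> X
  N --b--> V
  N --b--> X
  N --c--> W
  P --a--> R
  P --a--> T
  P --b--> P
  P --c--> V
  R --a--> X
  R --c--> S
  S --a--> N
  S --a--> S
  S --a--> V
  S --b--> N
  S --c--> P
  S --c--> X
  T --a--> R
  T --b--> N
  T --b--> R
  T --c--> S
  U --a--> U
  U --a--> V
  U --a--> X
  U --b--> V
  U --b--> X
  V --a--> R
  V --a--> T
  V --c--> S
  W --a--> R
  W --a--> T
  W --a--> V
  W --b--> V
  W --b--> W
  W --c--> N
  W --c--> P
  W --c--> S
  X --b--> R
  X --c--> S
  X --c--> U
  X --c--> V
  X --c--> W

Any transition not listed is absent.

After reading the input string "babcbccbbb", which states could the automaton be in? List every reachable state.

Start in {N}.
Read 'b': N→{V, X}; now {V, X}.
Read 'a': V→{R, T}, X→∅; now {R, T}.
Read 'b': R→∅, T→{N, R}; now {N, R}.
Read 'c': N→{W}, R→{S}; now {S, W}.
Read 'b': S→{N}, W→{V, W}; now {N, V, W}.
Read 'c': N→{W}, V→{S}, W→{N, P, S}; now {N, P, S, W}.
Read 'c': N→{W}, P→{V}, S→{P, X}, W→{N, P, S}; now {N, P, S, V, W, X}.
Read 'b': N→{V, X}, P→{P}, S→{N}, V→∅, W→{V, W}, X→{R}; now {N, P, R, V, W, X}.
Read 'b': N→{V, X}, P→{P}, R→∅, V→∅, W→{V, W}, X→{R}; now {P, R, V, W, X}.
Read 'b': P→{P}, R→∅, V→∅, W→{V, W}, X→{R}; now {P, R, V, W}.

{P, R, V, W}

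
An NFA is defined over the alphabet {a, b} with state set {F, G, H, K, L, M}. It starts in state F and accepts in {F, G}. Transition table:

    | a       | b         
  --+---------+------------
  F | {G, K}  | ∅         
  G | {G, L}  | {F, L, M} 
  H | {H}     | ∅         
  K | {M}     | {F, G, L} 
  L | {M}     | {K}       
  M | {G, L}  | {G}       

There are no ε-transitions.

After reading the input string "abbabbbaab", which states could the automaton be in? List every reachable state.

{F, G, K, L, M}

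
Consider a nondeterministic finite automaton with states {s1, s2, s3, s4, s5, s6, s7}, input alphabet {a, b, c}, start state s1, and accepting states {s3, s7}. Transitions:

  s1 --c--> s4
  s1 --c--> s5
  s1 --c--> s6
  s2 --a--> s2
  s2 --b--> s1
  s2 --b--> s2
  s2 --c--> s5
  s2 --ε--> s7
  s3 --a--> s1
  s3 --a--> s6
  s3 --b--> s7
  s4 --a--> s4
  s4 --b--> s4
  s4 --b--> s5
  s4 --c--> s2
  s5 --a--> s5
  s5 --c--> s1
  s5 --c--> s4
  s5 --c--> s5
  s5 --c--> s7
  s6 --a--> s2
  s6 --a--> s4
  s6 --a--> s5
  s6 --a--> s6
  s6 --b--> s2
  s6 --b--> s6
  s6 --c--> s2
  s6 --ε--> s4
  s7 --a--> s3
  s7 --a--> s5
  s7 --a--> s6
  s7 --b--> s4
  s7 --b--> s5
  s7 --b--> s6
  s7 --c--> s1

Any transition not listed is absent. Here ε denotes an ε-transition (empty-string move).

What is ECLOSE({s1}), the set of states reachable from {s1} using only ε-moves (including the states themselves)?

Begin with {s1}.
No ε-moves leave this set, so the closure equals the set itself.

{s1}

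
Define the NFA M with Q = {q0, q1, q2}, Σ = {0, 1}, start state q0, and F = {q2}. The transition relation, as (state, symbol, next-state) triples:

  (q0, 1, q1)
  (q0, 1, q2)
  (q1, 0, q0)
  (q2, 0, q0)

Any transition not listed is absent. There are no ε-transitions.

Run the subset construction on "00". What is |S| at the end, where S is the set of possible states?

Start in {q0}.
Read '0': {q0} → ∅.
The set is empty and remains empty for the remaining 1 symbol.
That set has 0 states.

0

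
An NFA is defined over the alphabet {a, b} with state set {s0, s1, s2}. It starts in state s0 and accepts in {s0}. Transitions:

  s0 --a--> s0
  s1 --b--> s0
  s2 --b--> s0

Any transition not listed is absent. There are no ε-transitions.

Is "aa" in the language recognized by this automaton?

Start in {s0}.
Read 'a': s0→{s0}; now {s0}.
Read 'a': s0→{s0}; now {s0}.
The final set {s0} contains the accepting state s0.

Yes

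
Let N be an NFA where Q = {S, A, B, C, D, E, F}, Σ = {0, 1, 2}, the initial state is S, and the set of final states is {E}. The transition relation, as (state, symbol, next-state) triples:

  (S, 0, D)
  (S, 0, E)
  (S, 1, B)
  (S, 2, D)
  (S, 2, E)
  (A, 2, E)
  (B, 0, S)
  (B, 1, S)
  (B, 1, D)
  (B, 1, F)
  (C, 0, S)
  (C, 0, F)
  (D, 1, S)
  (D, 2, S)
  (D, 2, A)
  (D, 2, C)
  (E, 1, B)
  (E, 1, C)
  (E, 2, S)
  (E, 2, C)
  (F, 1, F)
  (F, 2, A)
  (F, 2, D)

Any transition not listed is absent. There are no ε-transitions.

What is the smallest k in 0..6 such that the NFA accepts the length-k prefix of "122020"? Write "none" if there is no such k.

none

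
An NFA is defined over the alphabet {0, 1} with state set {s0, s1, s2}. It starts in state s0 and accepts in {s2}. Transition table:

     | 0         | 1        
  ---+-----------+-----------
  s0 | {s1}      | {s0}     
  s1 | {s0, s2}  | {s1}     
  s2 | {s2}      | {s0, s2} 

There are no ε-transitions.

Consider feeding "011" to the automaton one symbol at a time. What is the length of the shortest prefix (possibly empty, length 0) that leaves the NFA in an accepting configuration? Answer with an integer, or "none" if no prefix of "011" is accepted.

Start in {s0}.
Read '0': {s0} → {s1}.
Read '1': {s1} → {s1}.
Read '1': {s1} → {s1}.
No reachable set along the way intersects F.

none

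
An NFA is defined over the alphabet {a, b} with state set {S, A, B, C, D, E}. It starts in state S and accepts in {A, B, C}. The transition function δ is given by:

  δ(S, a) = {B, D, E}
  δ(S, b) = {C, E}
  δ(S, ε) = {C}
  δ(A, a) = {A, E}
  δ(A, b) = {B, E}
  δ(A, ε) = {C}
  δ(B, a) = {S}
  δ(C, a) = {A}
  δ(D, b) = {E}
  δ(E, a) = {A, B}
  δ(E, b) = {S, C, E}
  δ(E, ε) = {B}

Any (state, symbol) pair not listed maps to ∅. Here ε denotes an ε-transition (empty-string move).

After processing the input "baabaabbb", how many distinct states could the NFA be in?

Start: ε-closure({S}) = {S, C}.
Read 'b': S→{C, E}, C→∅; union {C, E}; ε-closure = {B, C, E}.
Read 'a': B→{S}, C→{A}, E→{A, B}; union {S, A, B}; ε-closure = {S, A, B, C}.
Read 'a': S→{B, D, E}, A→{A, E}, B→{S}, C→{A}; union {S, A, B, D, E}; ε-closure = {S, A, B, C, D, E}.
Read 'b': S→{C, E}, A→{B, E}, B→∅, C→∅, D→{E}, E→{S, C, E}; now {S, B, C, E}.
Read 'a': S→{B, D, E}, B→{S}, C→{A}, E→{A, B}; union {S, A, B, D, E}; ε-closure = {S, A, B, C, D, E}.
Read 'a': S→{B, D, E}, A→{A, E}, B→{S}, C→{A}, D→∅, E→{A, B}; union {S, A, B, D, E}; ε-closure = {S, A, B, C, D, E}.
Read 'b': S→{C, E}, A→{B, E}, B→∅, C→∅, D→{E}, E→{S, C, E}; now {S, B, C, E}.
Read 'b': S→{C, E}, B→∅, C→∅, E→{S, C, E}; union {S, C, E}; ε-closure = {S, B, C, E}.
Read 'b': S→{C, E}, B→∅, C→∅, E→{S, C, E}; union {S, C, E}; ε-closure = {S, B, C, E}.
That set has 4 states.

4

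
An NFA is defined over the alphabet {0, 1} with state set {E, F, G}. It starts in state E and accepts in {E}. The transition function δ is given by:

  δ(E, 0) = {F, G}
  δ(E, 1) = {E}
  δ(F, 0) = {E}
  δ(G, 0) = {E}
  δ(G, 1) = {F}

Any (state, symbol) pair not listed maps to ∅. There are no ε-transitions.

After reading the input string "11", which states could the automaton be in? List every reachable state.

{E}

Start in {E}.
Read '1': {E} → {E}.
Read '1': {E} → {E}.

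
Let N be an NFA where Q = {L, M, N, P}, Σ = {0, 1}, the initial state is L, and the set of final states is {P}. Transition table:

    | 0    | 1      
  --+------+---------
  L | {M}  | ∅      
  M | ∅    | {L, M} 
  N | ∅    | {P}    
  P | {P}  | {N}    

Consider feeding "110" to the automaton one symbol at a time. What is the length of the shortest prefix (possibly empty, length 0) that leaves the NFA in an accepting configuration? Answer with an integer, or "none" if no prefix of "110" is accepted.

Start in {L}.
Read '1': L→∅; now ∅.
The set is empty and remains empty for the remaining 2 symbols.
No reachable set along the way intersects F.

none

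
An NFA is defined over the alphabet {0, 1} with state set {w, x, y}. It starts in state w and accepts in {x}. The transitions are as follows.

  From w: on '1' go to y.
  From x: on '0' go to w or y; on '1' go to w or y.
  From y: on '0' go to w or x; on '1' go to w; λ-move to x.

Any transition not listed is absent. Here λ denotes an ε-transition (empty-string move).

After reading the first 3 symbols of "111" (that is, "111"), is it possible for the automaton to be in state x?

Yes

Start in {w}.
Read '1': {w} → {x, y}.
Read '1': {x, y} → {w, x, y}.
Read '1': {w, x, y} → {w, x, y}.
State x is in {w, x, y}.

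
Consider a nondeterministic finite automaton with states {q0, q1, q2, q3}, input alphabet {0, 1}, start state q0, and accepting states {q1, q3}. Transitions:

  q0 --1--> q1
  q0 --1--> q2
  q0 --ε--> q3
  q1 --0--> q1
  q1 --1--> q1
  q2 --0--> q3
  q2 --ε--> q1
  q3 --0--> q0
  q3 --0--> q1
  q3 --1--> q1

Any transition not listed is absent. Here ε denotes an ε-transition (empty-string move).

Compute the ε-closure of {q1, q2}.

Begin with {q1, q2}.
No ε-moves leave this set, so the closure equals the set itself.

{q1, q2}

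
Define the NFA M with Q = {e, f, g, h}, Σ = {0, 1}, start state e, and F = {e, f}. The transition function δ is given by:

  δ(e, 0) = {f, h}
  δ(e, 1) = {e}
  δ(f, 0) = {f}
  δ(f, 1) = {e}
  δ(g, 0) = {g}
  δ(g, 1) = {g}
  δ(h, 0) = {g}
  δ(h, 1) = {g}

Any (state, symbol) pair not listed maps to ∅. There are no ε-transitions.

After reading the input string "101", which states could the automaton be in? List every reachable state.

{e, g}

Start in {e}.
Read '1': e→{e}; now {e}.
Read '0': e→{f, h}; now {f, h}.
Read '1': f→{e}, h→{g}; now {e, g}.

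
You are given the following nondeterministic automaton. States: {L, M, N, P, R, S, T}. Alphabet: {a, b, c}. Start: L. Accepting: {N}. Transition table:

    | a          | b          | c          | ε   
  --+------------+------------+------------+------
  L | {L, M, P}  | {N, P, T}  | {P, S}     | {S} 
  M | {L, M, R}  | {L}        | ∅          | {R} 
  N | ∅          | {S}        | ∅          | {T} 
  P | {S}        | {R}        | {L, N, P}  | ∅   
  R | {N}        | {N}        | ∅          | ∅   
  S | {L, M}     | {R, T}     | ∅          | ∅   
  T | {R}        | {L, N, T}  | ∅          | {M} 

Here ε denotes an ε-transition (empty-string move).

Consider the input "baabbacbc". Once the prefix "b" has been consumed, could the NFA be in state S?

No

Start: ε-closure({L}) = {L, S}.
Read 'b': {L, S} → {M, N, P, R, T}.
State S is not in {M, N, P, R, T}.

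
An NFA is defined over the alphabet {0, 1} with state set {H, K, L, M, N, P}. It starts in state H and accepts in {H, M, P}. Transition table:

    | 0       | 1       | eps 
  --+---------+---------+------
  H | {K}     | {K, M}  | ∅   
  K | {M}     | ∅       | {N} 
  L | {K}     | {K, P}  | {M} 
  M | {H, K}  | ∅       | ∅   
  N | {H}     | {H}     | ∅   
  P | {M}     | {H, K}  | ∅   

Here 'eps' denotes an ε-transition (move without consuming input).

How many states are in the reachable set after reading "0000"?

4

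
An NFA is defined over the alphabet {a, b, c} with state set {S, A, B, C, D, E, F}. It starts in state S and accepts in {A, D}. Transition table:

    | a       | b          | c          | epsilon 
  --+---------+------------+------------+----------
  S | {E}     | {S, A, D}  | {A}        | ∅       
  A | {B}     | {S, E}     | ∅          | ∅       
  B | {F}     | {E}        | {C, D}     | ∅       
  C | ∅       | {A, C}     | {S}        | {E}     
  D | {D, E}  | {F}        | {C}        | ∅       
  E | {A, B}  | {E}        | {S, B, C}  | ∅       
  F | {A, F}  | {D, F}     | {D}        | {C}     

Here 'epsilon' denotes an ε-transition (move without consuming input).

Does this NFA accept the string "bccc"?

Start in {S}.
Read 'b': S→{S, A, D}; now {S, A, D}.
Read 'c': S→{A}, A→∅, D→{C}; union {A, C}; ε-closure = {A, C, E}.
Read 'c': A→∅, C→{S}, E→{S, B, C}; union {S, B, C}; ε-closure = {S, B, C, E}.
Read 'c': S→{A}, B→{C, D}, C→{S}, E→{S, B, C}; union {S, A, B, C, D}; ε-closure = {S, A, B, C, D, E}.
The final set {S, A, B, C, D, E} contains the accepting states A, D.

Yes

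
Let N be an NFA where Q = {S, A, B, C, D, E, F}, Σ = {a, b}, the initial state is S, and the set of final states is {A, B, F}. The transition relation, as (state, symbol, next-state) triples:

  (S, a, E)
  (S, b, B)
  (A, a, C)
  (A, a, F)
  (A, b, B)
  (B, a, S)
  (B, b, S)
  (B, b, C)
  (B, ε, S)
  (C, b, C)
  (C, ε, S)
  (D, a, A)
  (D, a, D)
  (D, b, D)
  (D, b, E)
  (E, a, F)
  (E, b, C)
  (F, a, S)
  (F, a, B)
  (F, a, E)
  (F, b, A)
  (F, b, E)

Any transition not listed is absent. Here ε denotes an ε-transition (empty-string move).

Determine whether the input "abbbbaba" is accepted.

No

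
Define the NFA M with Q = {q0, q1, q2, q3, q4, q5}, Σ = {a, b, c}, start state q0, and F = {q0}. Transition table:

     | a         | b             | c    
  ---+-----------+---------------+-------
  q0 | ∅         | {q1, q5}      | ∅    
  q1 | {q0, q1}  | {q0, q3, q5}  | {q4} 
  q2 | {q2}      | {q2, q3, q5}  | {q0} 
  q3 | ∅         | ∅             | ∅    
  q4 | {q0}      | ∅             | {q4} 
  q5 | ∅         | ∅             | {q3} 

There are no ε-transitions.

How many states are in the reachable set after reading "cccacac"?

0

Start in {q0}.
Read 'c': q0→∅; now ∅.
The set is empty and remains empty for the remaining 6 symbols.
That set has 0 states.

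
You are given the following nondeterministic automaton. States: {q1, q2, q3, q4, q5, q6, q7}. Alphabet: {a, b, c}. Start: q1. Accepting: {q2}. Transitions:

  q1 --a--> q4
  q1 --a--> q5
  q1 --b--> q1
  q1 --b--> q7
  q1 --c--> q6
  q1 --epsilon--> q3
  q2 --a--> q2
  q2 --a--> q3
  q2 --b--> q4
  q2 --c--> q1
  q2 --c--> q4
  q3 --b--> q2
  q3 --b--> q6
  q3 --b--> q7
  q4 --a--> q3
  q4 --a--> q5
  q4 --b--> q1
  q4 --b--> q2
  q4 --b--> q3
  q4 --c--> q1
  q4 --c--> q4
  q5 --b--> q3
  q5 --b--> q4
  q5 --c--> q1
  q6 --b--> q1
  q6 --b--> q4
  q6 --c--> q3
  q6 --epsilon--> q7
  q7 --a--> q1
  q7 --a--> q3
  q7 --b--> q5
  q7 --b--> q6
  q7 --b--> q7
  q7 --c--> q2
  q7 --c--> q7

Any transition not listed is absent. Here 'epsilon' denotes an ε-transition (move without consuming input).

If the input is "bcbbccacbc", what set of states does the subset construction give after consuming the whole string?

{q1, q2, q3, q4, q6, q7}

Start: ε-closure({q1}) = {q1, q3}.
Read 'b': {q1, q3} → {q1, q2, q3, q6, q7}.
Read 'c': {q1, q2, q3, q6, q7} → {q1, q2, q3, q4, q6, q7}.
Read 'b': {q1, q2, q3, q4, q6, q7} → {q1, q2, q3, q4, q5, q6, q7}.
Read 'b': {q1, q2, q3, q4, q5, q6, q7} → {q1, q2, q3, q4, q5, q6, q7}.
Read 'c': {q1, q2, q3, q4, q5, q6, q7} → {q1, q2, q3, q4, q6, q7}.
Read 'c': {q1, q2, q3, q4, q6, q7} → {q1, q2, q3, q4, q6, q7}.
Read 'a': {q1, q2, q3, q4, q6, q7} → {q1, q2, q3, q4, q5}.
Read 'c': {q1, q2, q3, q4, q5} → {q1, q3, q4, q6, q7}.
Read 'b': {q1, q3, q4, q6, q7} → {q1, q2, q3, q4, q5, q6, q7}.
Read 'c': {q1, q2, q3, q4, q5, q6, q7} → {q1, q2, q3, q4, q6, q7}.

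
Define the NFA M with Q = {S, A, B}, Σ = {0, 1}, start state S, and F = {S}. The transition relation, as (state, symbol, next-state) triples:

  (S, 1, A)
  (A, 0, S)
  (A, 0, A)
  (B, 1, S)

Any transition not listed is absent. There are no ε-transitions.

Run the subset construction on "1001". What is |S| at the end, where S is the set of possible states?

1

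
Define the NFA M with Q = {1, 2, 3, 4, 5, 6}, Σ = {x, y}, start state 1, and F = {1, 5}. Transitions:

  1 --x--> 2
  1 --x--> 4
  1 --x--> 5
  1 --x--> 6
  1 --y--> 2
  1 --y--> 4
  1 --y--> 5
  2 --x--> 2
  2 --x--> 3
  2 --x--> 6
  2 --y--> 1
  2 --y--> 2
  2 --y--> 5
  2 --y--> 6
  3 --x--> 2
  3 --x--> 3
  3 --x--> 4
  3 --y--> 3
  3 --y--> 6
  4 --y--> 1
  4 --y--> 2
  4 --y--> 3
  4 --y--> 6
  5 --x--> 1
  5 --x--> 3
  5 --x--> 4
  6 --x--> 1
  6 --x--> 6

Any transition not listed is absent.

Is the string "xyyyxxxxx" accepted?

Yes

Start in {1}.
Read 'x': 1→{2, 4, 5, 6}; now {2, 4, 5, 6}.
Read 'y': 2→{1, 2, 5, 6}, 4→{1, 2, 3, 6}, 5→∅, 6→∅; now {1, 2, 3, 5, 6}.
Read 'y': 1→{2, 4, 5}, 2→{1, 2, 5, 6}, 3→{3, 6}, 5→∅, 6→∅; now {1, 2, 3, 4, 5, 6}.
Read 'y': 1→{2, 4, 5}, 2→{1, 2, 5, 6}, 3→{3, 6}, 4→{1, 2, 3, 6}, 5→∅, 6→∅; now {1, 2, 3, 4, 5, 6}.
Read 'x': 1→{2, 4, 5, 6}, 2→{2, 3, 6}, 3→{2, 3, 4}, 4→∅, 5→{1, 3, 4}, 6→{1, 6}; now {1, 2, 3, 4, 5, 6}.
Read 'x': 1→{2, 4, 5, 6}, 2→{2, 3, 6}, 3→{2, 3, 4}, 4→∅, 5→{1, 3, 4}, 6→{1, 6}; now {1, 2, 3, 4, 5, 6}.
Read 'x': 1→{2, 4, 5, 6}, 2→{2, 3, 6}, 3→{2, 3, 4}, 4→∅, 5→{1, 3, 4}, 6→{1, 6}; now {1, 2, 3, 4, 5, 6}.
Read 'x': 1→{2, 4, 5, 6}, 2→{2, 3, 6}, 3→{2, 3, 4}, 4→∅, 5→{1, 3, 4}, 6→{1, 6}; now {1, 2, 3, 4, 5, 6}.
Read 'x': 1→{2, 4, 5, 6}, 2→{2, 3, 6}, 3→{2, 3, 4}, 4→∅, 5→{1, 3, 4}, 6→{1, 6}; now {1, 2, 3, 4, 5, 6}.
The final set {1, 2, 3, 4, 5, 6} contains the accepting states 1, 5.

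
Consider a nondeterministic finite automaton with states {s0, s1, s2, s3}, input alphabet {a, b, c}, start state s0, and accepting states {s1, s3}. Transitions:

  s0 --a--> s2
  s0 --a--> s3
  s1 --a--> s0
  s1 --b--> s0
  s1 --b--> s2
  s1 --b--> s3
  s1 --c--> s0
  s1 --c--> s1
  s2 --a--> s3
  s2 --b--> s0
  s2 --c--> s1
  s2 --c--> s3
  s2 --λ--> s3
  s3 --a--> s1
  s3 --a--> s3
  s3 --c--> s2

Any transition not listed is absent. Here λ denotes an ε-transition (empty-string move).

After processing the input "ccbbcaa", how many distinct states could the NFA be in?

0

Start in {s0}.
Read 'c': s0→∅; now ∅.
The set is empty and remains empty for the remaining 6 symbols.
That set has 0 states.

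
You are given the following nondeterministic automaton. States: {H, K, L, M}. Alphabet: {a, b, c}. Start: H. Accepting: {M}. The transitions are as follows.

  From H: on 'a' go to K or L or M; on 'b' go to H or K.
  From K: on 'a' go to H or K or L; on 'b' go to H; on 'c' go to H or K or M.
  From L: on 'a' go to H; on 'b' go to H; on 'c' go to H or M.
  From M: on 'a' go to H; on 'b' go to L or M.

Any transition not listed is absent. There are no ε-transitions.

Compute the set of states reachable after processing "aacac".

Start in {H}.
Read 'a': {H} → {K, L, M}.
Read 'a': {K, L, M} → {H, K, L}.
Read 'c': {H, K, L} → {H, K, M}.
Read 'a': {H, K, M} → {H, K, L, M}.
Read 'c': {H, K, L, M} → {H, K, M}.

{H, K, M}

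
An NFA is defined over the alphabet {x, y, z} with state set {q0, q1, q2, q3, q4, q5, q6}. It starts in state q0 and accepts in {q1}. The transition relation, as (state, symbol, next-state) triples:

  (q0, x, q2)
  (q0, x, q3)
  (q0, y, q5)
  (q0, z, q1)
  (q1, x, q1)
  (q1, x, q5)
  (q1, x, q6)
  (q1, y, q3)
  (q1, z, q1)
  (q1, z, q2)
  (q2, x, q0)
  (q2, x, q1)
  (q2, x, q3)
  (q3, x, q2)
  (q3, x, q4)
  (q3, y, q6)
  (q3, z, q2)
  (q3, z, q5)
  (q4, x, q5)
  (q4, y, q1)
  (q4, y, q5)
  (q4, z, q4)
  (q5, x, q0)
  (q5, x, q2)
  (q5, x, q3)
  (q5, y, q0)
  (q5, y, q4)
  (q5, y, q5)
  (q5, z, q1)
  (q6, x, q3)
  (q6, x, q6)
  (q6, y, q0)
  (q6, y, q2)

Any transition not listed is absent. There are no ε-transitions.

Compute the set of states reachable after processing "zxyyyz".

Start in {q0}.
Read 'z': {q0} → {q1}.
Read 'x': {q1} → {q1, q5, q6}.
Read 'y': {q1, q5, q6} → {q0, q2, q3, q4, q5}.
Read 'y': {q0, q2, q3, q4, q5} → {q0, q1, q4, q5, q6}.
Read 'y': {q0, q1, q4, q5, q6} → {q0, q1, q2, q3, q4, q5}.
Read 'z': {q0, q1, q2, q3, q4, q5} → {q1, q2, q4, q5}.

{q1, q2, q4, q5}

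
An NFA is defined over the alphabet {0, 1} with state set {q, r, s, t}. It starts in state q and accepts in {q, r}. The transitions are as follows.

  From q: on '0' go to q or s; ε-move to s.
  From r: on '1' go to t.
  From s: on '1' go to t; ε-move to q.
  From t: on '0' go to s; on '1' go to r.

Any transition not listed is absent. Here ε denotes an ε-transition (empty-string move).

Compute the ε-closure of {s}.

Begin with {s}.
ε-move s → q; add q.

{q, s}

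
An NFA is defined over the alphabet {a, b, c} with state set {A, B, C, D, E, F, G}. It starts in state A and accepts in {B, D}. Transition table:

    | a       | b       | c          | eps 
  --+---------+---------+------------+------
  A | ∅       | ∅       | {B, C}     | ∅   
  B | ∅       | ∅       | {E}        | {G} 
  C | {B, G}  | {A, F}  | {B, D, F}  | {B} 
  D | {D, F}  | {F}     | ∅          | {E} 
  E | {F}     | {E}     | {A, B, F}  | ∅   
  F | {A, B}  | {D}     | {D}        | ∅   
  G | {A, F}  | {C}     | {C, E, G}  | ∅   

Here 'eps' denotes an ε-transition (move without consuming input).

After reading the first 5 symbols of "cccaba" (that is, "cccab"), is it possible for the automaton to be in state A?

No

Start in {A}.
Read 'c': A→{B, C}; union {B, C}; ε-closure = {B, C, G}.
Read 'c': B→{E}, C→{B, D, F}, G→{C, E, G}; now {B, C, D, E, F, G}.
Read 'c': B→{E}, C→{B, D, F}, D→∅, E→{A, B, F}, F→{D}, G→{C, E, G}; now {A, B, C, D, E, F, G}.
Read 'a': A→∅, B→∅, C→{B, G}, D→{D, F}, E→{F}, F→{A, B}, G→{A, F}; union {A, B, D, F, G}; ε-closure = {A, B, D, E, F, G}.
Read 'b': A→∅, B→∅, D→{F}, E→{E}, F→{D}, G→{C}; union {C, D, E, F}; ε-closure = {B, C, D, E, F, G}.
State A is not in {B, C, D, E, F, G}.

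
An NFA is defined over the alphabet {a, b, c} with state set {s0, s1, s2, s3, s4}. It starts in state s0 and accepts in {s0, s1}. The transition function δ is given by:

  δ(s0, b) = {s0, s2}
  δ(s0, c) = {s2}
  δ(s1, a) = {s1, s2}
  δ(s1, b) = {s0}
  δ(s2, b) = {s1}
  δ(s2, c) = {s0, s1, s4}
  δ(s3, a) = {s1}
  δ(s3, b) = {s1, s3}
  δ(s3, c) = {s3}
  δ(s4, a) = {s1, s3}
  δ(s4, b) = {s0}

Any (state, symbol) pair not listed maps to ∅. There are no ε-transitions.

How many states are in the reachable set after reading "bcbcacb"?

4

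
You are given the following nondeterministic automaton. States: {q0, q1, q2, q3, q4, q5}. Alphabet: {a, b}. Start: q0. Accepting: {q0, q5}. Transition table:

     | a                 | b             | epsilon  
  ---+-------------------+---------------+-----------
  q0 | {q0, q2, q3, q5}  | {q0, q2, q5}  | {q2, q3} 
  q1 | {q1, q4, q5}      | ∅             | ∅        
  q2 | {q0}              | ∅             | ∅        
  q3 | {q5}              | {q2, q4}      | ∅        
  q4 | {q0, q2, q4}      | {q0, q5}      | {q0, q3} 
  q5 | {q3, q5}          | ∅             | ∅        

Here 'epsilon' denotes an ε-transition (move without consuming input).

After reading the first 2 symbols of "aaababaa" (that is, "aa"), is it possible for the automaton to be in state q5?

Yes

Start: ε-closure({q0}) = {q0, q2, q3}.
Read 'a': {q0, q2, q3} → {q0, q2, q3, q5}.
Read 'a': {q0, q2, q3, q5} → {q0, q2, q3, q5}.
State q5 is in {q0, q2, q3, q5}.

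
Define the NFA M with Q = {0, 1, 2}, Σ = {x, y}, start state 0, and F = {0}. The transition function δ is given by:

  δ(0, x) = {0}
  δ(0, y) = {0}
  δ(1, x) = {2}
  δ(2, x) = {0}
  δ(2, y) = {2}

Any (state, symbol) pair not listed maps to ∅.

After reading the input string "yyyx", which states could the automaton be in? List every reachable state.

{0}

Start in {0}.
Read 'y': {0} → {0}.
Read 'y': {0} → {0}.
Read 'y': {0} → {0}.
Read 'x': {0} → {0}.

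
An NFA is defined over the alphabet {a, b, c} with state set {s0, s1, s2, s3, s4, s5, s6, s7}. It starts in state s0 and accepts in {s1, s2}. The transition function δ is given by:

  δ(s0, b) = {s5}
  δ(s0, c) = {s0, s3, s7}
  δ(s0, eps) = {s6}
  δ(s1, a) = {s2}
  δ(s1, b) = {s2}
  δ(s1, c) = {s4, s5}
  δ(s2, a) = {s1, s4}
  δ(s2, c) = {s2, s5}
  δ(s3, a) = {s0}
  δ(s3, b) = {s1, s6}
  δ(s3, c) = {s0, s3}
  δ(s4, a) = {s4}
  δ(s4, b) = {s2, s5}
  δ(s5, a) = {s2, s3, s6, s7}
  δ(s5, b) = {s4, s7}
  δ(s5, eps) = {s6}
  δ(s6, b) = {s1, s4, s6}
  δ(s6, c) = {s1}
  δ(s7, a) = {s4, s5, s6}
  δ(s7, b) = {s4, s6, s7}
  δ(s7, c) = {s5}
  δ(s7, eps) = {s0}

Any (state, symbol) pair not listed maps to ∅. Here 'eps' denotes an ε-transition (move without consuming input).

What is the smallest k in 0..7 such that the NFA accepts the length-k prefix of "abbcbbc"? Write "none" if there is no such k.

Start: ε-closure({s0}) = {s0, s6}.
Read 'a': s0→∅, s6→∅; now ∅.
The set is empty and remains empty for the remaining 6 symbols.
No reachable set along the way intersects F.

none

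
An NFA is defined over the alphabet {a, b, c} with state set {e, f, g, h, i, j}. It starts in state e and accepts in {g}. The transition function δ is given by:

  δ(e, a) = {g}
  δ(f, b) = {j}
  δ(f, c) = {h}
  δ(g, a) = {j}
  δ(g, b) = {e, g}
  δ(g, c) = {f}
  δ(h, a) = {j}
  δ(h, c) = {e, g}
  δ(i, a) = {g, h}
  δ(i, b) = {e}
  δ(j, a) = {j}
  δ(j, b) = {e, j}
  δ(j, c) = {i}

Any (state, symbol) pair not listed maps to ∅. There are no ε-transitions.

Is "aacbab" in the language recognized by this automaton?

Yes

Start in {e}.
Read 'a': {e} → {g}.
Read 'a': {g} → {j}.
Read 'c': {j} → {i}.
Read 'b': {i} → {e}.
Read 'a': {e} → {g}.
Read 'b': {g} → {e, g}.
The final set {e, g} contains the accepting state g.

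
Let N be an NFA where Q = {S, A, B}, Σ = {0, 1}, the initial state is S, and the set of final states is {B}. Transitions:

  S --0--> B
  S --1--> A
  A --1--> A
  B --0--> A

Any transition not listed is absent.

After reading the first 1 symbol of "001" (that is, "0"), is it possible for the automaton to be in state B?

Start in {S}.
Read '0': S→{B}; now {B}.
State B is in {B}.

Yes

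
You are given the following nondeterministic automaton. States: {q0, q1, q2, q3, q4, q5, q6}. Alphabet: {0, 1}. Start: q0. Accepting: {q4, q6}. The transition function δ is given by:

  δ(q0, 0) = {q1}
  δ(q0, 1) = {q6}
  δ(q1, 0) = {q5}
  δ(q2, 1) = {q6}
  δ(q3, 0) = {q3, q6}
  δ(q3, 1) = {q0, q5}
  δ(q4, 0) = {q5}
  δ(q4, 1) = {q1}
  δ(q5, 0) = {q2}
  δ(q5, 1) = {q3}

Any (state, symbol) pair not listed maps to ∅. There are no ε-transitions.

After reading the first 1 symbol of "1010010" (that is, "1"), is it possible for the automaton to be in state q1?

No

Start in {q0}.
Read '1': {q0} → {q6}.
State q1 is not in {q6}.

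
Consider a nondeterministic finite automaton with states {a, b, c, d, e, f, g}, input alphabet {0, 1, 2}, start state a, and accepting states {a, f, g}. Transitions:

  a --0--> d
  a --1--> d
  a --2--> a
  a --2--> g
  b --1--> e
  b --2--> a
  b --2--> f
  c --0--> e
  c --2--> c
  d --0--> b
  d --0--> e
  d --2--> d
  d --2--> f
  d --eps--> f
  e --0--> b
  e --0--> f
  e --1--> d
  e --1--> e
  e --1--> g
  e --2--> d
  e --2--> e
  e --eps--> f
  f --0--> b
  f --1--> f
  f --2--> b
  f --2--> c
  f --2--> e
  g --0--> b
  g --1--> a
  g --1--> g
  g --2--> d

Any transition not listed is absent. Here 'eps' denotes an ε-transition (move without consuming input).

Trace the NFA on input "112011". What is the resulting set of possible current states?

{a, d, e, f, g}

Start in {a}.
Read '1': {a} → {d, f}.
Read '1': {d, f} → {f}.
Read '2': {f} → {b, c, e, f}.
Read '0': {b, c, e, f} → {b, e, f}.
Read '1': {b, e, f} → {d, e, f, g}.
Read '1': {d, e, f, g} → {a, d, e, f, g}.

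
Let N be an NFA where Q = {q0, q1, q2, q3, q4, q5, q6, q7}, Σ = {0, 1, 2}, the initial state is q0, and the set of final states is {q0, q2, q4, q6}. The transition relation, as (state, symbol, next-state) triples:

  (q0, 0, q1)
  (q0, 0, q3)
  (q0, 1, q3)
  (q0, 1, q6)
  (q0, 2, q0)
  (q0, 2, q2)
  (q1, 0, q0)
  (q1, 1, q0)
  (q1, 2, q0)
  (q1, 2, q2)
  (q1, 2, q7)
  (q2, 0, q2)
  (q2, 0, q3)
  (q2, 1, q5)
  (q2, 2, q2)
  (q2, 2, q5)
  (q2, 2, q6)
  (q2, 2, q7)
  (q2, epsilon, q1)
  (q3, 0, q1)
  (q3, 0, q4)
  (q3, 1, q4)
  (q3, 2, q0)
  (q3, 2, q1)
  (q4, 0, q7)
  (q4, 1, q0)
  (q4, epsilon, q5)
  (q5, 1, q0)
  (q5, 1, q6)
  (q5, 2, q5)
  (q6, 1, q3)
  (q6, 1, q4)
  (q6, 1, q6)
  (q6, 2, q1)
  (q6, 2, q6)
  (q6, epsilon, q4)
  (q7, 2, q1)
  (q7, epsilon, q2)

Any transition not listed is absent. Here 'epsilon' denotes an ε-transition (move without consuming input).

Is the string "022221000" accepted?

Yes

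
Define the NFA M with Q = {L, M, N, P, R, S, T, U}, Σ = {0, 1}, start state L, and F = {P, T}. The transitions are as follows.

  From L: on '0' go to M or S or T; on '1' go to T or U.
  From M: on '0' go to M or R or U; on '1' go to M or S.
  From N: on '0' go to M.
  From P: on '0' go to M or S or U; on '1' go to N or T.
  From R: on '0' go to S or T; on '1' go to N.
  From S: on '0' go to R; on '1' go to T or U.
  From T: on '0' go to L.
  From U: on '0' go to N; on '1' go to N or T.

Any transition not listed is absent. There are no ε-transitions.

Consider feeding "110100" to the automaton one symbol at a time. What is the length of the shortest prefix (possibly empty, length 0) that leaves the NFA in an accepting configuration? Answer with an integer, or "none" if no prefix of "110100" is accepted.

1

Start in {L}.
Read '1': {L} → {T, U}.
None of the earlier sets intersect F, but {T, U} does.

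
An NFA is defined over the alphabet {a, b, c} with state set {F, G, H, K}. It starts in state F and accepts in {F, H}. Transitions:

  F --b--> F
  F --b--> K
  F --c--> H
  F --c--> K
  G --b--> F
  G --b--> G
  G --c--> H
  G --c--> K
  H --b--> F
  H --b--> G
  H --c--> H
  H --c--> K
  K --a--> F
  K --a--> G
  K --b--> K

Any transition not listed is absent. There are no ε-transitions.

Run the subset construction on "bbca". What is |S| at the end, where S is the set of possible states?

Start in {F}.
Read 'b': {F} → {F, K}.
Read 'b': {F, K} → {F, K}.
Read 'c': {F, K} → {H, K}.
Read 'a': {H, K} → {F, G}.
That set has 2 states.

2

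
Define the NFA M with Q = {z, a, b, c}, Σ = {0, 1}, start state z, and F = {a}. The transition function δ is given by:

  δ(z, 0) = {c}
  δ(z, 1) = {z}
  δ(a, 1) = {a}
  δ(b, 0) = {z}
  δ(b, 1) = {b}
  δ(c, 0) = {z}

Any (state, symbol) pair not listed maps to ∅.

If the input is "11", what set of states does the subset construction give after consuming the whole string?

Start in {z}.
Read '1': z→{z}; now {z}.
Read '1': z→{z}; now {z}.

{z}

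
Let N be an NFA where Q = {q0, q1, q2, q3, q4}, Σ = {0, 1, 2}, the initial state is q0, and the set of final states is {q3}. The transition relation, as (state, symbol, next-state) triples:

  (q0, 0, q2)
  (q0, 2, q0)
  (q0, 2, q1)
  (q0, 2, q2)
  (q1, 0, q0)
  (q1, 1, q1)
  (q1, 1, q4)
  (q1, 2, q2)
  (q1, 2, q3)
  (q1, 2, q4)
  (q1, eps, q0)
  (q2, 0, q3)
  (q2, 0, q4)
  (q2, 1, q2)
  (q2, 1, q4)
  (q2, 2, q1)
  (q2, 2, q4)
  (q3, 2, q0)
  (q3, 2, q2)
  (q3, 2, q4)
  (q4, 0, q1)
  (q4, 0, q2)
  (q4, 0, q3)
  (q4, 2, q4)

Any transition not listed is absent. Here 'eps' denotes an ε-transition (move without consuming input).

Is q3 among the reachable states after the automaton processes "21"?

No

Start in {q0}.
Read '2': q0→{q0, q1, q2}; now {q0, q1, q2}.
Read '1': q0→∅, q1→{q1, q4}, q2→{q2, q4}; union {q1, q2, q4}; ε-closure = {q0, q1, q2, q4}.
State q3 is not in {q0, q1, q2, q4}.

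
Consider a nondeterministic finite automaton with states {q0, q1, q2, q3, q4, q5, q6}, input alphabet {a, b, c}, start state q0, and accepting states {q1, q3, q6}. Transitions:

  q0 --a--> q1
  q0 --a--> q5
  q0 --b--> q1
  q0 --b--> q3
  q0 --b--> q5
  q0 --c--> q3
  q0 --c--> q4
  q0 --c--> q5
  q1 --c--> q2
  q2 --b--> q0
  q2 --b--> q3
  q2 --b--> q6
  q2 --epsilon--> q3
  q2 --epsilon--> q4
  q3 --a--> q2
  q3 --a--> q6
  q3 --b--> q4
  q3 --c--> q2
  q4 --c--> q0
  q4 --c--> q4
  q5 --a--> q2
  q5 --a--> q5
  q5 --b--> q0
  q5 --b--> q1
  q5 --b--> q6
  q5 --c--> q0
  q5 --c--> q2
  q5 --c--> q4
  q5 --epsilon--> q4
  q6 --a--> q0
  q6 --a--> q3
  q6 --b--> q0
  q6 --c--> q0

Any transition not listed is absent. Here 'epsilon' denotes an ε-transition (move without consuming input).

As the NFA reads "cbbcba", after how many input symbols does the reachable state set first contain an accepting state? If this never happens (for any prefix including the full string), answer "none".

1

Start in {q0}.
Read 'c': q0→{q3, q4, q5}; now {q3, q4, q5}.
None of the earlier sets intersect F, but {q3, q4, q5} does.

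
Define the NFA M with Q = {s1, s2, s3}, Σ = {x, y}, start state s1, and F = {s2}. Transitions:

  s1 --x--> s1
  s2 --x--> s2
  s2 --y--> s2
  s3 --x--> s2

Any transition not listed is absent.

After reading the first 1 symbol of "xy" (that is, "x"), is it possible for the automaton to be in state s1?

Yes

Start in {s1}.
Read 'x': s1→{s1}; now {s1}.
State s1 is in {s1}.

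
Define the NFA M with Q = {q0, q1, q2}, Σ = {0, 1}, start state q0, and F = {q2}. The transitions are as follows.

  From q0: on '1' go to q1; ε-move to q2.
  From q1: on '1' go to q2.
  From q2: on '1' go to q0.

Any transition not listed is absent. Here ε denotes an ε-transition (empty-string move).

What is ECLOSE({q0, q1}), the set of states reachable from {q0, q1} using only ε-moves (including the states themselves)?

{q0, q1, q2}

Begin with {q0, q1}.
ε-move q0 → q2; add q2.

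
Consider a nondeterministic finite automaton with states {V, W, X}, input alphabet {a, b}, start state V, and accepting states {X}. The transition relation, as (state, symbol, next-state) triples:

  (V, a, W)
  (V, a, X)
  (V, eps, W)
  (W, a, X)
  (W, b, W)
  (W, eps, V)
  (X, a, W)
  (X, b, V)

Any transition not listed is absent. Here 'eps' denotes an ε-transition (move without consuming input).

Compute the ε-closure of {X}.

{X}

Begin with {X}.
No ε-moves leave this set, so the closure equals the set itself.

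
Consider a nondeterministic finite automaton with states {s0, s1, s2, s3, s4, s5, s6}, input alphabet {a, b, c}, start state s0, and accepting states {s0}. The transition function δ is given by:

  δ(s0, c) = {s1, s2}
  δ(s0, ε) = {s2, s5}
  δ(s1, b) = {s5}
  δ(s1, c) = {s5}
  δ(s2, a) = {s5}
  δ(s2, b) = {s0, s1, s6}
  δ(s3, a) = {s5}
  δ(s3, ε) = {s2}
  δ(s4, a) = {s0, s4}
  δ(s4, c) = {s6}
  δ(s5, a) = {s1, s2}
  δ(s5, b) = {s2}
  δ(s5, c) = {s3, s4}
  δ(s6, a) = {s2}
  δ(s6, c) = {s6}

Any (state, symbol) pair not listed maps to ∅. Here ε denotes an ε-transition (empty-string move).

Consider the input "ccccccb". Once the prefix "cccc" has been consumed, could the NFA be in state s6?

Start: ε-closure({s0}) = {s0, s2, s5}.
Read 'c': {s0, s2, s5} → {s1, s2, s3, s4}.
Read 'c': {s1, s2, s3, s4} → {s5, s6}.
Read 'c': {s5, s6} → {s2, s3, s4, s6}.
Read 'c': {s2, s3, s4, s6} → {s6}.
State s6 is in {s6}.

Yes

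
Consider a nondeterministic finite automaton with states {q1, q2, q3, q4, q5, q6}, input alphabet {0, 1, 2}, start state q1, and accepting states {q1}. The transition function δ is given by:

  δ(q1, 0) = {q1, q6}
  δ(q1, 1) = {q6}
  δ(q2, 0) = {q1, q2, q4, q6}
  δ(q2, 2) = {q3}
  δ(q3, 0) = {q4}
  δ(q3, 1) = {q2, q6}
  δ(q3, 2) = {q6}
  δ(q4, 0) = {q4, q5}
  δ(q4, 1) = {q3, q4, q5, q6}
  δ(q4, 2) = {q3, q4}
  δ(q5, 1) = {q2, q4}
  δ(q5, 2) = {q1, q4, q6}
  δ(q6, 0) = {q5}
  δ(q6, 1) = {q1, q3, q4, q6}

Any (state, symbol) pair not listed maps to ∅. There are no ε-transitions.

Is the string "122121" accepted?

No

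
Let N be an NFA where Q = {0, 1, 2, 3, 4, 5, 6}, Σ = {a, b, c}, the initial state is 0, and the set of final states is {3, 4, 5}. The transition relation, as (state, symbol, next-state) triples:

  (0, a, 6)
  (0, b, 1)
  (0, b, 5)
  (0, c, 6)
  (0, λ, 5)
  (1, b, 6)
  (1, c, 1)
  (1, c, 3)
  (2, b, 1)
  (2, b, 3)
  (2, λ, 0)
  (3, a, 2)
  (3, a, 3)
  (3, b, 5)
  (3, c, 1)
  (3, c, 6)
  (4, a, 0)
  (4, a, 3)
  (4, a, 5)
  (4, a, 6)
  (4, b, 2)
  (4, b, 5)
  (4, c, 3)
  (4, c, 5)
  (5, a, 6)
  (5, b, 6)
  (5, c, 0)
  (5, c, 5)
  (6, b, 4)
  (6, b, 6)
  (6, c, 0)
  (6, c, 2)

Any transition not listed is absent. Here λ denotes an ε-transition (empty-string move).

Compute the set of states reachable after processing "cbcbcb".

{1, 3, 4, 5, 6}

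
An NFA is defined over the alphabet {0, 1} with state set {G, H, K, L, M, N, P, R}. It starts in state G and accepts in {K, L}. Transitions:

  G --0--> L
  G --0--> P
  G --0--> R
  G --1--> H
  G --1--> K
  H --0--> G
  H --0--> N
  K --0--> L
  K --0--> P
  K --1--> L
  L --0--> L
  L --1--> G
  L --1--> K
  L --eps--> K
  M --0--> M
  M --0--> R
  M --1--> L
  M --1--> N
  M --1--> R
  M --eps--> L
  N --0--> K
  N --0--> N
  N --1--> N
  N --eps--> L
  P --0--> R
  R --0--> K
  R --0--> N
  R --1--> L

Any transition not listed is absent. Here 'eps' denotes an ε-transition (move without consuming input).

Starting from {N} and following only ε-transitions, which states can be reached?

{K, L, N}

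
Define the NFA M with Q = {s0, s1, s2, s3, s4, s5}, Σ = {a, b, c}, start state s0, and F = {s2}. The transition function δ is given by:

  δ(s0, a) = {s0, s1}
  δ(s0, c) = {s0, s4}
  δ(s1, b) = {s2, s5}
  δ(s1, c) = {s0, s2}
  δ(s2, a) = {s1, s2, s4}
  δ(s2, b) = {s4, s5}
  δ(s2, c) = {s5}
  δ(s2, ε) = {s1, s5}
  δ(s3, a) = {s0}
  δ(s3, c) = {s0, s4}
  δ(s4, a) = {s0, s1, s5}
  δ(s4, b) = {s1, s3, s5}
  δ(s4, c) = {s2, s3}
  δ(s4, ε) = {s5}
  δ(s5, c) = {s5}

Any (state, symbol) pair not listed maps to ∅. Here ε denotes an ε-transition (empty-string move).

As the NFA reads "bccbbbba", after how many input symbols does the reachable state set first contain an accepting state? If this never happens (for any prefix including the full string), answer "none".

none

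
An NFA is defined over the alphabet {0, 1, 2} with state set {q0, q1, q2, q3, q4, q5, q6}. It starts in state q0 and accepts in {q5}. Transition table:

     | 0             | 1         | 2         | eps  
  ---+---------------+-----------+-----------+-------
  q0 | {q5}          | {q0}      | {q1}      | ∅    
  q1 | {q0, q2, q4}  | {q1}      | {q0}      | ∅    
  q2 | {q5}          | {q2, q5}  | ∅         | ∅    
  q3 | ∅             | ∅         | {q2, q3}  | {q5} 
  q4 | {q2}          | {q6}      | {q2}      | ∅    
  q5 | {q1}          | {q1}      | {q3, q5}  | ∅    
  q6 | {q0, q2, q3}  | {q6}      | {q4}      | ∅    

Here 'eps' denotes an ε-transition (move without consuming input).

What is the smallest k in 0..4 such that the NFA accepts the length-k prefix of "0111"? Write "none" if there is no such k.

1

Start in {q0}.
Read '0': q0→{q5}; now {q5}.
None of the earlier sets intersect F, but {q5} does.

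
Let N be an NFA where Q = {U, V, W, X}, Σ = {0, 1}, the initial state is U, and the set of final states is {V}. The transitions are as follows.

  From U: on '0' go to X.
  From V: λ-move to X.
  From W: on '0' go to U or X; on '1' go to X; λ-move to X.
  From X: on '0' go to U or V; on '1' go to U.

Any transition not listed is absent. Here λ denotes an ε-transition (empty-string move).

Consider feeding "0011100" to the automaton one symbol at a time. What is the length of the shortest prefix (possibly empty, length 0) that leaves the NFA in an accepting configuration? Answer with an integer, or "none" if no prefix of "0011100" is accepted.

2

Start in {U}.
Read '0': {U} → {X}.
Read '0': {X} → {U, V, X}.
None of the earlier sets intersect F, but {U, V, X} does.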